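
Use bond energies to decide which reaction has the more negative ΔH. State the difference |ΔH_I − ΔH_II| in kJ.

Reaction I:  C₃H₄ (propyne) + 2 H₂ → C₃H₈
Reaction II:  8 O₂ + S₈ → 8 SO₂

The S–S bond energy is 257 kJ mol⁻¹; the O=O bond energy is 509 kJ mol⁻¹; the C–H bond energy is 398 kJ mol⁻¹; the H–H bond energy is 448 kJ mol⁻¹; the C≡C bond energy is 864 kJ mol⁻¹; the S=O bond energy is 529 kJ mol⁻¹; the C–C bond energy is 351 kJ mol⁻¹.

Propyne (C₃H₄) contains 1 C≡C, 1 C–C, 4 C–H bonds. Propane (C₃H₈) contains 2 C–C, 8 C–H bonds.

Reaction II, by 2153 kJ

Reaction I:
  Bonds broken (reactants):
    C≡C: 1 × 864 = 864
    C–C: 1 × 351 = 351
    C–H: 4 × 398 = 1592
    H–H: 2 × 448 = 896
    Σ(broken) = 3703 kJ
  Bonds formed (products):
    C–C: 2 × 351 = 702
    C–H: 8 × 398 = 3184
    Σ(formed) = 3886 kJ
  ΔH_I = 3703 − 3886 = −183 kJ
Reaction II:
  Bonds broken (reactants):
    O=O: 8 × 509 = 4072
    S–S: 8 × 257 = 2056
    Σ(broken) = 6128 kJ
  Bonds formed (products):
    S=O: 16 × 529 = 8464
    Σ(formed) = 8464 kJ
  ΔH_II = 6128 − 8464 = −2336 kJ
ΔH_I − ΔH_II = +2153 kJ, so reaction II has the more negative ΔH; |ΔH_I − ΔH_II| = 2153 kJ.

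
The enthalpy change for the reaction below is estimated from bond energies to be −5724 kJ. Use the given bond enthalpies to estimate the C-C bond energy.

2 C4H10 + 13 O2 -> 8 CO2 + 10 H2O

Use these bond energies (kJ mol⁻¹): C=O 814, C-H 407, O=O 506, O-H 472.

D(C-C) ≈ 337 kJ/mol

Let D be the C-C bond energy.
Σ(broken) = 6×D + 20×407 + 13×506 = 14718 + 6D
Σ(formed) = 16×814 + 20×472 = 22464
ΔH = Σ(broken) − Σ(formed) = (14718 + 6D) − (22464) = −7746 + 6D
Setting this equal to −5724 kJ gives 6D = 2022, so D = 337 kJ/mol.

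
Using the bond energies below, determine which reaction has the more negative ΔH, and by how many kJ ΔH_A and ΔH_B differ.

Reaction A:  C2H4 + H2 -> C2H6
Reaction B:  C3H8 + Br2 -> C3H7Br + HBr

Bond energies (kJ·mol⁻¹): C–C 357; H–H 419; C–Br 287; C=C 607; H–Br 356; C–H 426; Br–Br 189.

Reaction A, by 155 kJ

Reaction A:
  Bonds broken (reactants):
    C–H: 4 × 426 = 1704
    C=C: 1 × 607 = 607
    H–H: 1 × 419 = 419
    Σ(broken) = 2730 kJ
  Bonds formed (products):
    C–C: 1 × 357 = 357
    C–H: 6 × 426 = 2556
    Σ(formed) = 2913 kJ
  ΔH_A = 2730 − 2913 = −183 kJ
Reaction B:
  Bonds broken (reactants):
    Br–Br: 1 × 189 = 189
    C–C: 2 × 357 = 714
    C–H: 8 × 426 = 3408
    Σ(broken) = 4311 kJ
  Bonds formed (products):
    C–Br: 1 × 287 = 287
    C–C: 2 × 357 = 714
    C–H: 7 × 426 = 2982
    H–Br: 1 × 356 = 356
    Σ(formed) = 4339 kJ
  ΔH_B = 4311 − 4339 = −28 kJ
ΔH_A − ΔH_B = −155 kJ, so reaction A has the more negative ΔH; |ΔH_A − ΔH_B| = 155 kJ.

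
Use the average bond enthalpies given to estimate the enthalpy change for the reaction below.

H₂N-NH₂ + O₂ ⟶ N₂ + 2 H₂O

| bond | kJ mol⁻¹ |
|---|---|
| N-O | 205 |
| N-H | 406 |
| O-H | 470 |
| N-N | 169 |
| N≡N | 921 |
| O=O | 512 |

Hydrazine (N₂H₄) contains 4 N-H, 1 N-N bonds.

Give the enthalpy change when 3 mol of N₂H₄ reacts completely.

Bonds broken (reactants):
  N-H: 4 × 406 = 1624
  N-N: 1 × 169 = 169
  O=O: 1 × 512 = 512
  Σ(broken) = 2305 kJ
Bonds formed (products):
  N≡N: 1 × 921 = 921
  O-H: 4 × 470 = 1880
  Σ(formed) = 2801 kJ
ΔH = Σ(broken) − Σ(formed) = 2305 − 2801 = −496 kJ
For 3× the reaction as written: 3 × (−496) = −1488 kJ

ΔH = −1488 kJ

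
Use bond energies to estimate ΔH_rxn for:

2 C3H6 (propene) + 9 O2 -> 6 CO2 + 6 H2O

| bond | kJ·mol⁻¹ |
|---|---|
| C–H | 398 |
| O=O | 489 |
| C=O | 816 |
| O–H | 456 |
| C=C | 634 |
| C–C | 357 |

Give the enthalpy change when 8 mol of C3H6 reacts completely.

ΔH = −16420 kJ

Bonds broken (reactants):
  C–C: 2 × 357 = 714
  C–H: 12 × 398 = 4776
  C=C: 2 × 634 = 1268
  O=O: 9 × 489 = 4401
  Σ(broken) = 11159 kJ
Bonds formed (products):
  C=O: 12 × 816 = 9792
  O–H: 12 × 456 = 5472
  Σ(formed) = 15264 kJ
ΔH = Σ(broken) − Σ(formed) = 11159 − 15264 = −4105 kJ
For 4× the reaction as written: 4 × (−4105) = −16420 kJ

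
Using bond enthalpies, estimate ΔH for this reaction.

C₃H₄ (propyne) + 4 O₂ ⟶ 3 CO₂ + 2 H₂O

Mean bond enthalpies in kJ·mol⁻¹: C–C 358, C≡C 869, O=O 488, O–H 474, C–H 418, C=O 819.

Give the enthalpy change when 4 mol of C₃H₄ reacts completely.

Bonds broken (reactants):
  C≡C: 1 × 869 = 869
  C–C: 1 × 358 = 358
  C–H: 4 × 418 = 1672
  O=O: 4 × 488 = 1952
  Σ(broken) = 4851 kJ
Bonds formed (products):
  C=O: 6 × 819 = 4914
  O–H: 4 × 474 = 1896
  Σ(formed) = 6810 kJ
ΔH = Σ(broken) − Σ(formed) = 4851 − 6810 = −1959 kJ
For 4× the reaction as written: 4 × (−1959) = −7836 kJ

ΔH = −7836 kJ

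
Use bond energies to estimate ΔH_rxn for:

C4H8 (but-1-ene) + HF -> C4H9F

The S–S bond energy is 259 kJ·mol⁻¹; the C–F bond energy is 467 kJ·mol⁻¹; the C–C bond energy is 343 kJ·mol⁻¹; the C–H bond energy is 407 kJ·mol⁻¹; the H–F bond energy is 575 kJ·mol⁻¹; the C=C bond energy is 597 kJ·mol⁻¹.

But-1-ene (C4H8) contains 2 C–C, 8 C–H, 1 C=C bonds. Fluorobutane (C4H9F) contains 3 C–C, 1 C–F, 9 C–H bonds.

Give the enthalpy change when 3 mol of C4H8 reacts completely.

ΔH = −135 kJ

Bonds broken (reactants):
  C–C: 2 × 343 = 686
  C–H: 8 × 407 = 3256
  C=C: 1 × 597 = 597
  H–F: 1 × 575 = 575
  Σ(broken) = 5114 kJ
Bonds formed (products):
  C–C: 3 × 343 = 1029
  C–F: 1 × 467 = 467
  C–H: 9 × 407 = 3663
  Σ(formed) = 5159 kJ
ΔH = Σ(broken) − Σ(formed) = 5114 − 5159 = −45 kJ
For 3× the reaction as written: 3 × (−45) = −135 kJ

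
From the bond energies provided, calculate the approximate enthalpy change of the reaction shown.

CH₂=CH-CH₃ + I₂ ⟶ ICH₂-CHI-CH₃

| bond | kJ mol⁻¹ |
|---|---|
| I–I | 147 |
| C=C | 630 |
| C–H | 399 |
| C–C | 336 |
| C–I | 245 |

ΔH ≈ −49 kJ

Bonds broken (reactants):
  C–C: 1 × 336 = 336
  C–H: 6 × 399 = 2394
  C=C: 1 × 630 = 630
  I–I: 1 × 147 = 147
  Σ(broken) = 3507 kJ
Bonds formed (products):
  C–C: 2 × 336 = 672
  C–H: 6 × 399 = 2394
  C–I: 2 × 245 = 490
  Σ(formed) = 3556 kJ
ΔH = Σ(broken) − Σ(formed) = 3507 − 3556 = −49 kJ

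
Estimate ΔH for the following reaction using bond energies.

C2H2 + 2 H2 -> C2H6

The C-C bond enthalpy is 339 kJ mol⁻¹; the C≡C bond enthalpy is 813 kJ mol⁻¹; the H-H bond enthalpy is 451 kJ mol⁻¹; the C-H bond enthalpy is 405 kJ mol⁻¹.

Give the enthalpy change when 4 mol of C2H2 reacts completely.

Bonds broken (reactants):
  C≡C: 1 × 813 = 813
  C-H: 2 × 405 = 810
  H-H: 2 × 451 = 902
  Σ(broken) = 2525 kJ
Bonds formed (products):
  C-C: 1 × 339 = 339
  C-H: 6 × 405 = 2430
  Σ(formed) = 2769 kJ
ΔH = Σ(broken) − Σ(formed) = 2525 − 2769 = −244 kJ
For 4× the reaction as written: 4 × (−244) = −976 kJ

ΔH = −976 kJ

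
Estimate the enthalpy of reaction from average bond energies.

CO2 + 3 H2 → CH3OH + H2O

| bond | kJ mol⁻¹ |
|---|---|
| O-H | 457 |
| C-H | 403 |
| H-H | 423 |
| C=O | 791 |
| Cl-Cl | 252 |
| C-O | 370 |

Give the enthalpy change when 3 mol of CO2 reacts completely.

ΔH = −297 kJ

Bonds broken (reactants):
  C=O: 2 × 791 = 1582
  H-H: 3 × 423 = 1269
  Σ(broken) = 2851 kJ
Bonds formed (products):
  C-H: 3 × 403 = 1209
  C-O: 1 × 370 = 370
  O-H: 3 × 457 = 1371
  Σ(formed) = 2950 kJ
ΔH = Σ(broken) − Σ(formed) = 2851 − 2950 = −99 kJ
For 3× the reaction as written: 3 × (−99) = −297 kJ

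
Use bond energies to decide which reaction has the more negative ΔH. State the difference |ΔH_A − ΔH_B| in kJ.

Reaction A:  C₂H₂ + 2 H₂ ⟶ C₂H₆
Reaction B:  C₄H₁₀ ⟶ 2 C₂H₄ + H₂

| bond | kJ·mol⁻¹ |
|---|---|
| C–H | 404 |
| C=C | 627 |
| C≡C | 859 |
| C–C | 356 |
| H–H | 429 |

Reaction A:
  Bonds broken (reactants):
    C≡C: 1 × 859 = 859
    C–H: 2 × 404 = 808
    H–H: 2 × 429 = 858
    Σ(broken) = 2525 kJ
  Bonds formed (products):
    C–C: 1 × 356 = 356
    C–H: 6 × 404 = 2424
    Σ(formed) = 2780 kJ
  ΔH_A = 2525 − 2780 = −255 kJ
Reaction B:
  Bonds broken (reactants):
    C–C: 3 × 356 = 1068
    C–H: 10 × 404 = 4040
    Σ(broken) = 5108 kJ
  Bonds formed (products):
    C–H: 8 × 404 = 3232
    C=C: 2 × 627 = 1254
    H–H: 1 × 429 = 429
    Σ(formed) = 4915 kJ
  ΔH_B = 5108 − 4915 = +193 kJ
ΔH_A − ΔH_B = −448 kJ, so reaction A has the more negative ΔH; |ΔH_A − ΔH_B| = 448 kJ.

Reaction A, by 448 kJ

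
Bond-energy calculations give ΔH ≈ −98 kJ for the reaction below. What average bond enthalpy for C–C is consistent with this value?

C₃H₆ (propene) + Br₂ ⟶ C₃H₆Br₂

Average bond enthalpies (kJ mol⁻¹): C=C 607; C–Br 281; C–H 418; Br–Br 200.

Let D be the C–C bond energy.
Σ(broken) = 1×200 + 1×D + 6×418 + 1×607 = 3315 + D
Σ(formed) = 2×281 + 2×D + 6×418 = 3070 + 2D
ΔH = Σ(broken) − Σ(formed) = (3315 + D) − (3070 + 2D) = +245 − D
Setting this equal to −98 kJ gives D = 343 kJ/mol.

D(C–C) ≈ 343 kJ/mol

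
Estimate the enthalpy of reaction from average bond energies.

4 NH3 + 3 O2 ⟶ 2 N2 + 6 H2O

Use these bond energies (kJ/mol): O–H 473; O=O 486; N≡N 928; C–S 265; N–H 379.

ΔH ≈ −1526 kJ

Bonds broken (reactants):
  N–H: 12 × 379 = 4548
  O=O: 3 × 486 = 1458
  Σ(broken) = 6006 kJ
Bonds formed (products):
  N≡N: 2 × 928 = 1856
  O–H: 12 × 473 = 5676
  Σ(formed) = 7532 kJ
ΔH = Σ(broken) − Σ(formed) = 6006 − 7532 = −1526 kJ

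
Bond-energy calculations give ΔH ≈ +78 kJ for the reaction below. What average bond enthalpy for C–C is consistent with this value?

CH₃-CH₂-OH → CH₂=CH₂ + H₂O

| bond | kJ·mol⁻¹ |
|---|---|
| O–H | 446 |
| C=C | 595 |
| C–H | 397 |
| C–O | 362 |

D(C–C) ≈ 360 kJ/mol

Let D be the C–C bond energy.
Σ(broken) = 1×D + 5×397 + 1×362 + 1×446 = 2793 + D
Σ(formed) = 4×397 + 1×595 + 2×446 = 3075
ΔH = Σ(broken) − Σ(formed) = (2793 + D) − (3075) = −282 + D
Setting this equal to +78 kJ gives D = 360 kJ/mol.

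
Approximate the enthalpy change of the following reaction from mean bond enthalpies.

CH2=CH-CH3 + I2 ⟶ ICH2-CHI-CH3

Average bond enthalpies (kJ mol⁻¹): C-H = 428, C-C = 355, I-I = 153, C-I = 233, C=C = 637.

Bonds broken (reactants):
  C-C: 1 × 355 = 355
  C-H: 6 × 428 = 2568
  C=C: 1 × 637 = 637
  I-I: 1 × 153 = 153
  Σ(broken) = 3713 kJ
Bonds formed (products):
  C-C: 2 × 355 = 710
  C-H: 6 × 428 = 2568
  C-I: 2 × 233 = 466
  Σ(formed) = 3744 kJ
ΔH = Σ(broken) − Σ(formed) = 3713 − 3744 = −31 kJ

ΔH ≈ −31 kJ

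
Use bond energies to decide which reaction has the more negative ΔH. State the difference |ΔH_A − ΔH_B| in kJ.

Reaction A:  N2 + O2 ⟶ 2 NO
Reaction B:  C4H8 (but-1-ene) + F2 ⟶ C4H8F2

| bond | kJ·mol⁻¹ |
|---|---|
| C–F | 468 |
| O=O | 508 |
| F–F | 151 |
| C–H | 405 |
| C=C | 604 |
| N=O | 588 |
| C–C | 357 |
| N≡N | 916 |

Reaction A:
  Bonds broken (reactants):
    N≡N: 1 × 916 = 916
    O=O: 1 × 508 = 508
    Σ(broken) = 1424 kJ
  Bonds formed (products):
    N=O: 2 × 588 = 1176
    Σ(formed) = 1176 kJ
  ΔH_A = 1424 − 1176 = +248 kJ
Reaction B:
  Bonds broken (reactants):
    C–C: 2 × 357 = 714
    C–H: 8 × 405 = 3240
    C=C: 1 × 604 = 604
    F–F: 1 × 151 = 151
    Σ(broken) = 4709 kJ
  Bonds formed (products):
    C–C: 3 × 357 = 1071
    C–F: 2 × 468 = 936
    C–H: 8 × 405 = 3240
    Σ(formed) = 5247 kJ
  ΔH_B = 4709 − 5247 = −538 kJ
ΔH_A − ΔH_B = +786 kJ, so reaction B has the more negative ΔH; |ΔH_A − ΔH_B| = 786 kJ.

Reaction B, by 786 kJ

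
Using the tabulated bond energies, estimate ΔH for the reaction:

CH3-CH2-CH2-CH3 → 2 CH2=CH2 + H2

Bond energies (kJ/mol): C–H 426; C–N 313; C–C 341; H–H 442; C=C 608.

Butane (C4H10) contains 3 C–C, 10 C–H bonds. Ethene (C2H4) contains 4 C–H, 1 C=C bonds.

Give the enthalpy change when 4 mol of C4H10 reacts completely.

ΔH = +868 kJ

Bonds broken (reactants):
  C–C: 3 × 341 = 1023
  C–H: 10 × 426 = 4260
  Σ(broken) = 5283 kJ
Bonds formed (products):
  C–H: 8 × 426 = 3408
  C=C: 2 × 608 = 1216
  H–H: 1 × 442 = 442
  Σ(formed) = 5066 kJ
ΔH = Σ(broken) − Σ(formed) = 5283 − 5066 = +217 kJ
For 4× the reaction as written: 4 × (+217) = +868 kJ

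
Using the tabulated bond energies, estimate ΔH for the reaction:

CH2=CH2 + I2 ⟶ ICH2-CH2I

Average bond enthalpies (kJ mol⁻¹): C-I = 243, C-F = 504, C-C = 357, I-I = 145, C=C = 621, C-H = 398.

ΔH ≈ −77 kJ

Bonds broken (reactants):
  C-H: 4 × 398 = 1592
  C=C: 1 × 621 = 621
  I-I: 1 × 145 = 145
  Σ(broken) = 2358 kJ
Bonds formed (products):
  C-C: 1 × 357 = 357
  C-H: 4 × 398 = 1592
  C-I: 2 × 243 = 486
  Σ(formed) = 2435 kJ
ΔH = Σ(broken) − Σ(formed) = 2358 − 2435 = −77 kJ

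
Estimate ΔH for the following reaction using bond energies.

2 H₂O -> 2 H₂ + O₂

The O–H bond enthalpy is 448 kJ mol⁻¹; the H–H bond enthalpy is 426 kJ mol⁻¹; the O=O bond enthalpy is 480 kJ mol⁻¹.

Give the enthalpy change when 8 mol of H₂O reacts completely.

Bonds broken (reactants):
  O–H: 4 × 448 = 1792
  Σ(broken) = 1792 kJ
Bonds formed (products):
  H–H: 2 × 426 = 852
  O=O: 1 × 480 = 480
  Σ(formed) = 1332 kJ
ΔH = Σ(broken) − Σ(formed) = 1792 − 1332 = +460 kJ
For 4× the reaction as written: 4 × (+460) = +1840 kJ

ΔH = +1840 kJ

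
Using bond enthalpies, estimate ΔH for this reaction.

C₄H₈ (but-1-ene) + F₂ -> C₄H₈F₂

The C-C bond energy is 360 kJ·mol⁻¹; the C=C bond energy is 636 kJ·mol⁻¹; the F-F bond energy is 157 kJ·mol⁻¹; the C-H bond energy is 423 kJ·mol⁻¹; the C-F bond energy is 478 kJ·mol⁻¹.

ΔH ≈ −523 kJ

Bonds broken (reactants):
  C-C: 2 × 360 = 720
  C-H: 8 × 423 = 3384
  C=C: 1 × 636 = 636
  F-F: 1 × 157 = 157
  Σ(broken) = 4897 kJ
Bonds formed (products):
  C-C: 3 × 360 = 1080
  C-F: 2 × 478 = 956
  C-H: 8 × 423 = 3384
  Σ(formed) = 5420 kJ
ΔH = Σ(broken) − Σ(formed) = 4897 − 5420 = −523 kJ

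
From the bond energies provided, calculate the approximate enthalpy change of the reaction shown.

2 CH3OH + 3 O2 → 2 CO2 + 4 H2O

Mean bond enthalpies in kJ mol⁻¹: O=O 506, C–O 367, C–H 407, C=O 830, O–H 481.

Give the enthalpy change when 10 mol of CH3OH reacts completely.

ΔH = −7560 kJ

Bonds broken (reactants):
  C–H: 6 × 407 = 2442
  C–O: 2 × 367 = 734
  O–H: 2 × 481 = 962
  O=O: 3 × 506 = 1518
  Σ(broken) = 5656 kJ
Bonds formed (products):
  C=O: 4 × 830 = 3320
  O–H: 8 × 481 = 3848
  Σ(formed) = 7168 kJ
ΔH = Σ(broken) − Σ(formed) = 5656 − 7168 = −1512 kJ
For 5× the reaction as written: 5 × (−1512) = −7560 kJ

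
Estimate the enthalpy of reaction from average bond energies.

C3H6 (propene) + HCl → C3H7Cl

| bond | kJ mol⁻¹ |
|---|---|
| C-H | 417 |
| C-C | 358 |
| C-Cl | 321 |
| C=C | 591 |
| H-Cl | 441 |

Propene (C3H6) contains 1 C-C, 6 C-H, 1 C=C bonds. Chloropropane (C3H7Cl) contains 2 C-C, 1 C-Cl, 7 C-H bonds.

ΔH ≈ −64 kJ

Bonds broken (reactants):
  C-C: 1 × 358 = 358
  C-H: 6 × 417 = 2502
  C=C: 1 × 591 = 591
  H-Cl: 1 × 441 = 441
  Σ(broken) = 3892 kJ
Bonds formed (products):
  C-C: 2 × 358 = 716
  C-Cl: 1 × 321 = 321
  C-H: 7 × 417 = 2919
  Σ(formed) = 3956 kJ
ΔH = Σ(broken) − Σ(formed) = 3892 − 3956 = −64 kJ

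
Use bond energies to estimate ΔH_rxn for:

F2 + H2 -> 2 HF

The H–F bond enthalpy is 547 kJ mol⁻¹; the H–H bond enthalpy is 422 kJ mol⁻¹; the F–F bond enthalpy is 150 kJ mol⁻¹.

Bonds broken (reactants):
  F–F: 1 × 150 = 150
  H–H: 1 × 422 = 422
  Σ(broken) = 572 kJ
Bonds formed (products):
  H–F: 2 × 547 = 1094
  Σ(formed) = 1094 kJ
ΔH = Σ(broken) − Σ(formed) = 572 − 1094 = −522 kJ

ΔH ≈ −522 kJ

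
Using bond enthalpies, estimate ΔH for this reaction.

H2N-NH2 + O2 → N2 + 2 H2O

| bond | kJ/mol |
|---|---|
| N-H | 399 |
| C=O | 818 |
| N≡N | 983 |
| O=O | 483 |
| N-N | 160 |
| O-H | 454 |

ΔH ≈ −560 kJ

Bonds broken (reactants):
  N-H: 4 × 399 = 1596
  N-N: 1 × 160 = 160
  O=O: 1 × 483 = 483
  Σ(broken) = 2239 kJ
Bonds formed (products):
  N≡N: 1 × 983 = 983
  O-H: 4 × 454 = 1816
  Σ(formed) = 2799 kJ
ΔH = Σ(broken) − Σ(formed) = 2239 − 2799 = −560 kJ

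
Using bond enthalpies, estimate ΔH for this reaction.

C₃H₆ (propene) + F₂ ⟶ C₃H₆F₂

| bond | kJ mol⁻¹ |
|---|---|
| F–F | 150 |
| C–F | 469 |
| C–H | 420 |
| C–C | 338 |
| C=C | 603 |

ΔH ≈ −523 kJ

Bonds broken (reactants):
  C–C: 1 × 338 = 338
  C–H: 6 × 420 = 2520
  C=C: 1 × 603 = 603
  F–F: 1 × 150 = 150
  Σ(broken) = 3611 kJ
Bonds formed (products):
  C–C: 2 × 338 = 676
  C–F: 2 × 469 = 938
  C–H: 6 × 420 = 2520
  Σ(formed) = 4134 kJ
ΔH = Σ(broken) − Σ(formed) = 3611 − 4134 = −523 kJ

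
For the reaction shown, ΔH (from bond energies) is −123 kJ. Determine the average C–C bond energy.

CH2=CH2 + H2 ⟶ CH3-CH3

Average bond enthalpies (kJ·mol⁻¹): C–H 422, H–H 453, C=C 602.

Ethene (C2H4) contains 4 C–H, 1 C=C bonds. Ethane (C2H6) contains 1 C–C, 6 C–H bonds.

D(C–C) ≈ 334 kJ/mol

Let D be the C–C bond energy.
Σ(broken) = 4×422 + 1×602 + 1×453 = 2743
Σ(formed) = 1×D + 6×422 = 2532 + D
ΔH = Σ(broken) − Σ(formed) = (2743) − (2532 + D) = +211 − D
Setting this equal to −123 kJ gives D = 334 kJ/mol.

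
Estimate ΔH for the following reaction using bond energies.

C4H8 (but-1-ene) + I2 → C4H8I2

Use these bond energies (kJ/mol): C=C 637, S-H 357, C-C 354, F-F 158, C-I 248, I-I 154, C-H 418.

Bonds broken (reactants):
  C-C: 2 × 354 = 708
  C-H: 8 × 418 = 3344
  C=C: 1 × 637 = 637
  I-I: 1 × 154 = 154
  Σ(broken) = 4843 kJ
Bonds formed (products):
  C-C: 3 × 354 = 1062
  C-H: 8 × 418 = 3344
  C-I: 2 × 248 = 496
  Σ(formed) = 4902 kJ
ΔH = Σ(broken) − Σ(formed) = 4843 − 4902 = −59 kJ

ΔH ≈ −59 kJ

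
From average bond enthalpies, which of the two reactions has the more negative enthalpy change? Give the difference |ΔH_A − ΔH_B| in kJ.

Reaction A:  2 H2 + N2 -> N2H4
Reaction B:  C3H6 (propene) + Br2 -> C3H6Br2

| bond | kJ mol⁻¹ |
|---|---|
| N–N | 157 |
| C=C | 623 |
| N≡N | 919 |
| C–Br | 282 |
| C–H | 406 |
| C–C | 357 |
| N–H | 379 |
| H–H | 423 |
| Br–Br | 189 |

Reaction B, by 201 kJ

Reaction A:
  Bonds broken (reactants):
    H–H: 2 × 423 = 846
    N≡N: 1 × 919 = 919
    Σ(broken) = 1765 kJ
  Bonds formed (products):
    N–H: 4 × 379 = 1516
    N–N: 1 × 157 = 157
    Σ(formed) = 1673 kJ
  ΔH_A = 1765 − 1673 = +92 kJ
Reaction B:
  Bonds broken (reactants):
    Br–Br: 1 × 189 = 189
    C–C: 1 × 357 = 357
    C–H: 6 × 406 = 2436
    C=C: 1 × 623 = 623
    Σ(broken) = 3605 kJ
  Bonds formed (products):
    C–Br: 2 × 282 = 564
    C–C: 2 × 357 = 714
    C–H: 6 × 406 = 2436
    Σ(formed) = 3714 kJ
  ΔH_B = 3605 − 3714 = −109 kJ
ΔH_A − ΔH_B = +201 kJ, so reaction B has the more negative ΔH; |ΔH_A − ΔH_B| = 201 kJ.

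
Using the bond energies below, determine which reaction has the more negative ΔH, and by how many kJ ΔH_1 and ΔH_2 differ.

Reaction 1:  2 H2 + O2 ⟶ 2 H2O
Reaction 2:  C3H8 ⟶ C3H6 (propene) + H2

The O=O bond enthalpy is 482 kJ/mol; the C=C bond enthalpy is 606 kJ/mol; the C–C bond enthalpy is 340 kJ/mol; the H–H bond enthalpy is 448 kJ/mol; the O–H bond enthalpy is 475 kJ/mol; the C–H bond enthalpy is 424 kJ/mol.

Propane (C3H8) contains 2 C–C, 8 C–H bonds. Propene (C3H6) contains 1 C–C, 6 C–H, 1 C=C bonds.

Reaction 1, by 656 kJ

Reaction 1:
  Bonds broken (reactants):
    H–H: 2 × 448 = 896
    O=O: 1 × 482 = 482
    Σ(broken) = 1378 kJ
  Bonds formed (products):
    O–H: 4 × 475 = 1900
    Σ(formed) = 1900 kJ
  ΔH_1 = 1378 − 1900 = −522 kJ
Reaction 2:
  Bonds broken (reactants):
    C–C: 2 × 340 = 680
    C–H: 8 × 424 = 3392
    Σ(broken) = 4072 kJ
  Bonds formed (products):
    C–C: 1 × 340 = 340
    C–H: 6 × 424 = 2544
    C=C: 1 × 606 = 606
    H–H: 1 × 448 = 448
    Σ(formed) = 3938 kJ
  ΔH_2 = 4072 − 3938 = +134 kJ
ΔH_1 − ΔH_2 = −656 kJ, so reaction 1 has the more negative ΔH; |ΔH_1 − ΔH_2| = 656 kJ.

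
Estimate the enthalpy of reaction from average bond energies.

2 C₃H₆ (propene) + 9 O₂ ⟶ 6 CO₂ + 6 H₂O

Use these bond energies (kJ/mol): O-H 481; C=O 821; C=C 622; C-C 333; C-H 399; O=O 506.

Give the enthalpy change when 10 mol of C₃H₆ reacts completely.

ΔH = −21860 kJ

Bonds broken (reactants):
  C-C: 2 × 333 = 666
  C-H: 12 × 399 = 4788
  C=C: 2 × 622 = 1244
  O=O: 9 × 506 = 4554
  Σ(broken) = 11252 kJ
Bonds formed (products):
  C=O: 12 × 821 = 9852
  O-H: 12 × 481 = 5772
  Σ(formed) = 15624 kJ
ΔH = Σ(broken) − Σ(formed) = 11252 − 15624 = −4372 kJ
For 5× the reaction as written: 5 × (−4372) = −21860 kJ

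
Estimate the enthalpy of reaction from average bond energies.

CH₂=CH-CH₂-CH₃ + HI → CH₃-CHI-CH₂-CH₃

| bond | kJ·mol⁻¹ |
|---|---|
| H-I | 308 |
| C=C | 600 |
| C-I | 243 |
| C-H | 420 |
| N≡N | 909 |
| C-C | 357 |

ΔH ≈ −112 kJ

Bonds broken (reactants):
  C-C: 2 × 357 = 714
  C-H: 8 × 420 = 3360
  C=C: 1 × 600 = 600
  H-I: 1 × 308 = 308
  Σ(broken) = 4982 kJ
Bonds formed (products):
  C-C: 3 × 357 = 1071
  C-H: 9 × 420 = 3780
  C-I: 1 × 243 = 243
  Σ(formed) = 5094 kJ
ΔH = Σ(broken) − Σ(formed) = 4982 − 5094 = −112 kJ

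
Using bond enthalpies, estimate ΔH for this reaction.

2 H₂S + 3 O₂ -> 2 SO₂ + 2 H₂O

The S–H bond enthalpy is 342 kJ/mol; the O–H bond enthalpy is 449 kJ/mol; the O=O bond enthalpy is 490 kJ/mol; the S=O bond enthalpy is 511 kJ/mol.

Bonds broken (reactants):
  O=O: 3 × 490 = 1470
  S–H: 4 × 342 = 1368
  Σ(broken) = 2838 kJ
Bonds formed (products):
  O–H: 4 × 449 = 1796
  S=O: 4 × 511 = 2044
  Σ(formed) = 3840 kJ
ΔH = Σ(broken) − Σ(formed) = 2838 − 3840 = −1002 kJ

ΔH ≈ −1002 kJ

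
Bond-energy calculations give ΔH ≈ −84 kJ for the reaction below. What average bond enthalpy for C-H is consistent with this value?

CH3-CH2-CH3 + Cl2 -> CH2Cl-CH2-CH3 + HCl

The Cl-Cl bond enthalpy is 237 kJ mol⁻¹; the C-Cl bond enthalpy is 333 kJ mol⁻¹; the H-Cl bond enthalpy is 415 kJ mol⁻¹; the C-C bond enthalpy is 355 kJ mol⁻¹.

D(C-H) ≈ 427 kJ/mol

Let D be the C-H bond energy.
Σ(broken) = 2×355 + 8×D + 1×237 = 947 + 8D
Σ(formed) = 2×355 + 1×333 + 7×D + 1×415 = 1458 + 7D
ΔH = Σ(broken) − Σ(formed) = (947 + 8D) − (1458 + 7D) = −511 + D
Setting this equal to −84 kJ gives D = 427 kJ/mol.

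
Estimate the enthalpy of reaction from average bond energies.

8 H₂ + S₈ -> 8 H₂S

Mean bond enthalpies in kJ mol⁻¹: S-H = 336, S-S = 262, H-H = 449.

ΔH ≈ +312 kJ

Bonds broken (reactants):
  H-H: 8 × 449 = 3592
  S-S: 8 × 262 = 2096
  Σ(broken) = 5688 kJ
Bonds formed (products):
  S-H: 16 × 336 = 5376
  Σ(formed) = 5376 kJ
ΔH = Σ(broken) − Σ(formed) = 5688 − 5376 = +312 kJ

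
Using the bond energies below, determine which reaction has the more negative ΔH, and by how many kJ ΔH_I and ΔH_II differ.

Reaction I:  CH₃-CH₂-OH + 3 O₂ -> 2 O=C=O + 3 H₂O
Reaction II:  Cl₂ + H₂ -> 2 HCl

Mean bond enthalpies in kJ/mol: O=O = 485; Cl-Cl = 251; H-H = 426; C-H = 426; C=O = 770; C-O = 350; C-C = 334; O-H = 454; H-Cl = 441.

Reaction I:
  Bonds broken (reactants):
    C-C: 1 × 334 = 334
    C-H: 5 × 426 = 2130
    C-O: 1 × 350 = 350
    O-H: 1 × 454 = 454
    O=O: 3 × 485 = 1455
    Σ(broken) = 4723 kJ
  Bonds formed (products):
    C=O: 4 × 770 = 3080
    O-H: 6 × 454 = 2724
    Σ(formed) = 5804 kJ
  ΔH_I = 4723 − 5804 = −1081 kJ
Reaction II:
  Bonds broken (reactants):
    Cl-Cl: 1 × 251 = 251
    H-H: 1 × 426 = 426
    Σ(broken) = 677 kJ
  Bonds formed (products):
    H-Cl: 2 × 441 = 882
    Σ(formed) = 882 kJ
  ΔH_II = 677 − 882 = −205 kJ
ΔH_I − ΔH_II = −876 kJ, so reaction I has the more negative ΔH; |ΔH_I − ΔH_II| = 876 kJ.

Reaction I, by 876 kJ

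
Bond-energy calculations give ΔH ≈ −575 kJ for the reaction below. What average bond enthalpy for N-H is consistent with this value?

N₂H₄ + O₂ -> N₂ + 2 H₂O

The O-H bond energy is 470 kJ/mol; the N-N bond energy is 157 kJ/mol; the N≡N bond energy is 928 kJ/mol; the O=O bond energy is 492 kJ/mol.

Let D be the N-H bond energy.
Σ(broken) = 4×D + 1×157 + 1×492 = 649 + 4D
Σ(formed) = 1×928 + 4×470 = 2808
ΔH = Σ(broken) − Σ(formed) = (649 + 4D) − (2808) = −2159 + 4D
Setting this equal to −575 kJ gives 4D = 1584, so D = 396 kJ/mol.

D(N-H) ≈ 396 kJ/mol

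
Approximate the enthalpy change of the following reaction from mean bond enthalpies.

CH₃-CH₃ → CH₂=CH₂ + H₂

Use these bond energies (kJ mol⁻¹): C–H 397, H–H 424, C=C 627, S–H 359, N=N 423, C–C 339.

ΔH ≈ +82 kJ

Bonds broken (reactants):
  C–C: 1 × 339 = 339
  C–H: 6 × 397 = 2382
  Σ(broken) = 2721 kJ
Bonds formed (products):
  C–H: 4 × 397 = 1588
  C=C: 1 × 627 = 627
  H–H: 1 × 424 = 424
  Σ(formed) = 2639 kJ
ΔH = Σ(broken) − Σ(formed) = 2721 − 2639 = +82 kJ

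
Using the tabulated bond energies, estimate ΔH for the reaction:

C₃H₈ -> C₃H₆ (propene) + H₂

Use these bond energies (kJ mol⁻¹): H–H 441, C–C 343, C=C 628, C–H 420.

Bonds broken (reactants):
  C–C: 2 × 343 = 686
  C–H: 8 × 420 = 3360
  Σ(broken) = 4046 kJ
Bonds formed (products):
  C–C: 1 × 343 = 343
  C–H: 6 × 420 = 2520
  C=C: 1 × 628 = 628
  H–H: 1 × 441 = 441
  Σ(formed) = 3932 kJ
ΔH = Σ(broken) − Σ(formed) = 4046 − 3932 = +114 kJ

ΔH ≈ +114 kJ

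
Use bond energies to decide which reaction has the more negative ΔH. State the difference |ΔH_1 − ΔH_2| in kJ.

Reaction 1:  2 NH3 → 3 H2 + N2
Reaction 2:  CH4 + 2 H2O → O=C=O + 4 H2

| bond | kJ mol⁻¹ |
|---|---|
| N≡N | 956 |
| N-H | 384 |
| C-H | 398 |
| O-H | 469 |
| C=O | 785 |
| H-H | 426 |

Reaction 1, by 124 kJ

Reaction 1:
  Bonds broken (reactants):
    N-H: 6 × 384 = 2304
    Σ(broken) = 2304 kJ
  Bonds formed (products):
    H-H: 3 × 426 = 1278
    N≡N: 1 × 956 = 956
    Σ(formed) = 2234 kJ
  ΔH_1 = 2304 − 2234 = +70 kJ
Reaction 2:
  Bonds broken (reactants):
    C-H: 4 × 398 = 1592
    O-H: 4 × 469 = 1876
    Σ(broken) = 3468 kJ
  Bonds formed (products):
    C=O: 2 × 785 = 1570
    H-H: 4 × 426 = 1704
    Σ(formed) = 3274 kJ
  ΔH_2 = 3468 − 3274 = +194 kJ
ΔH_1 − ΔH_2 = −124 kJ, so reaction 1 has the more negative ΔH; |ΔH_1 − ΔH_2| = 124 kJ.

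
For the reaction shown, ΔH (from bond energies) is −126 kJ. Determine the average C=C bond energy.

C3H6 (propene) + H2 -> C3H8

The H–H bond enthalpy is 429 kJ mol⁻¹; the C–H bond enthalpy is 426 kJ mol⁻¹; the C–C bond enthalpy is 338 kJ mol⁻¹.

D(C=C) ≈ 635 kJ/mol

Let D be the C=C bond energy.
Σ(broken) = 1×338 + 6×426 + 1×D + 1×429 = 3323 + D
Σ(formed) = 2×338 + 8×426 = 4084
ΔH = Σ(broken) − Σ(formed) = (3323 + D) − (4084) = −761 + D
Setting this equal to −126 kJ gives D = 635 kJ/mol.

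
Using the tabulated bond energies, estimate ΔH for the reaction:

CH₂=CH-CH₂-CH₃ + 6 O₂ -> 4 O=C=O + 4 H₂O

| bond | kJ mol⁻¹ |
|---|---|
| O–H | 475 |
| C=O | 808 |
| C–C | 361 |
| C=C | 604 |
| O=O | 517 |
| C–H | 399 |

ΔH ≈ −2644 kJ

Bonds broken (reactants):
  C–C: 2 × 361 = 722
  C–H: 8 × 399 = 3192
  C=C: 1 × 604 = 604
  O=O: 6 × 517 = 3102
  Σ(broken) = 7620 kJ
Bonds formed (products):
  C=O: 8 × 808 = 6464
  O–H: 8 × 475 = 3800
  Σ(formed) = 10264 kJ
ΔH = Σ(broken) − Σ(formed) = 7620 − 10264 = −2644 kJ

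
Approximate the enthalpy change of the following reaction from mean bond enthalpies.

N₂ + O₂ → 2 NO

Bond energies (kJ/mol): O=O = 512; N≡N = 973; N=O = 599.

ΔH ≈ +287 kJ

Bonds broken (reactants):
  N≡N: 1 × 973 = 973
  O=O: 1 × 512 = 512
  Σ(broken) = 1485 kJ
Bonds formed (products):
  N=O: 2 × 599 = 1198
  Σ(formed) = 1198 kJ
ΔH = Σ(broken) − Σ(formed) = 1485 − 1198 = +287 kJ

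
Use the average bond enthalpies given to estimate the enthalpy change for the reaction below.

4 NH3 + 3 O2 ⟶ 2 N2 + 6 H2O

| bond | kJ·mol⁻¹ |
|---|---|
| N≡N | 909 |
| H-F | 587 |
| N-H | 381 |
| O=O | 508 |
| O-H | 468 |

ΔH ≈ −1338 kJ

Bonds broken (reactants):
  N-H: 12 × 381 = 4572
  O=O: 3 × 508 = 1524
  Σ(broken) = 6096 kJ
Bonds formed (products):
  N≡N: 2 × 909 = 1818
  O-H: 12 × 468 = 5616
  Σ(formed) = 7434 kJ
ΔH = Σ(broken) − Σ(formed) = 6096 − 7434 = −1338 kJ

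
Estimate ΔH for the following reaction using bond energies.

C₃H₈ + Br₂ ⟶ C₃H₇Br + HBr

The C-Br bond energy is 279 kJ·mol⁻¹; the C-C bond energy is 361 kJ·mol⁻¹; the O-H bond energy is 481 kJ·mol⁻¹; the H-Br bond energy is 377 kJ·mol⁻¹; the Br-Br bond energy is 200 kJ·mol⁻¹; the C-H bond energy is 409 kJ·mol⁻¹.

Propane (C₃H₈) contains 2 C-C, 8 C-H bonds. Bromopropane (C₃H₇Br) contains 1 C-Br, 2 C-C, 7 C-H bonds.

Bonds broken (reactants):
  Br-Br: 1 × 200 = 200
  C-C: 2 × 361 = 722
  C-H: 8 × 409 = 3272
  Σ(broken) = 4194 kJ
Bonds formed (products):
  C-Br: 1 × 279 = 279
  C-C: 2 × 361 = 722
  C-H: 7 × 409 = 2863
  H-Br: 1 × 377 = 377
  Σ(formed) = 4241 kJ
ΔH = Σ(broken) − Σ(formed) = 4194 − 4241 = −47 kJ

ΔH ≈ −47 kJ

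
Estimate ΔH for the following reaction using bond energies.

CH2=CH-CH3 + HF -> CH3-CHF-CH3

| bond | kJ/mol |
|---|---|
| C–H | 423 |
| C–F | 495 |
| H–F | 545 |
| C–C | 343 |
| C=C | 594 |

ΔH ≈ −122 kJ

Bonds broken (reactants):
  C–C: 1 × 343 = 343
  C–H: 6 × 423 = 2538
  C=C: 1 × 594 = 594
  H–F: 1 × 545 = 545
  Σ(broken) = 4020 kJ
Bonds formed (products):
  C–C: 2 × 343 = 686
  C–F: 1 × 495 = 495
  C–H: 7 × 423 = 2961
  Σ(formed) = 4142 kJ
ΔH = Σ(broken) − Σ(formed) = 4020 − 4142 = −122 kJ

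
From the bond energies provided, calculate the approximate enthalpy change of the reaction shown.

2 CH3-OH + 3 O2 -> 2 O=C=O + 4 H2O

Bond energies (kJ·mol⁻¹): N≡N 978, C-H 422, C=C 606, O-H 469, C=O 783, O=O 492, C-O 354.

Bonds broken (reactants):
  C-H: 6 × 422 = 2532
  C-O: 2 × 354 = 708
  O-H: 2 × 469 = 938
  O=O: 3 × 492 = 1476
  Σ(broken) = 5654 kJ
Bonds formed (products):
  C=O: 4 × 783 = 3132
  O-H: 8 × 469 = 3752
  Σ(formed) = 6884 kJ
ΔH = Σ(broken) − Σ(formed) = 5654 − 6884 = −1230 kJ

ΔH ≈ −1230 kJ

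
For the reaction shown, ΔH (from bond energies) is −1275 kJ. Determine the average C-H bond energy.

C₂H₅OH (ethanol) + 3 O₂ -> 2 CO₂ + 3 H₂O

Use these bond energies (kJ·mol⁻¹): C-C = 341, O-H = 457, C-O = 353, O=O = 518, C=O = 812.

D(C-H) ≈ 402 kJ/mol

Let D be the C-H bond energy.
Σ(broken) = 1×341 + 5×D + 1×353 + 1×457 + 3×518 = 2705 + 5D
Σ(formed) = 4×812 + 6×457 = 5990
ΔH = Σ(broken) − Σ(formed) = (2705 + 5D) − (5990) = −3285 + 5D
Setting this equal to −1275 kJ gives 5D = 2010, so D = 402 kJ/mol.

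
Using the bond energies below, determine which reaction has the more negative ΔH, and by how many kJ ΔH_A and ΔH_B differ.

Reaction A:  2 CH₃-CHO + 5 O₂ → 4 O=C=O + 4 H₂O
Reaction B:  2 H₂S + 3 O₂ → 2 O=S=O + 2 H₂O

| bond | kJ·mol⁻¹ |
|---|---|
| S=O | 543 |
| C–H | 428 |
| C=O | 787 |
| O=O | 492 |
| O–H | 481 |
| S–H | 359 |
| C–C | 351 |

Reaction A:
  Bonds broken (reactants):
    C–C: 2 × 351 = 702
    C–H: 8 × 428 = 3424
    C=O: 2 × 787 = 1574
    O=O: 5 × 492 = 2460
    Σ(broken) = 8160 kJ
  Bonds formed (products):
    C=O: 8 × 787 = 6296
    O–H: 8 × 481 = 3848
    Σ(formed) = 10144 kJ
  ΔH_A = 8160 − 10144 = −1984 kJ
Reaction B:
  Bonds broken (reactants):
    O=O: 3 × 492 = 1476
    S–H: 4 × 359 = 1436
    Σ(broken) = 2912 kJ
  Bonds formed (products):
    O–H: 4 × 481 = 1924
    S=O: 4 × 543 = 2172
    Σ(formed) = 4096 kJ
  ΔH_B = 2912 − 4096 = −1184 kJ
ΔH_A − ΔH_B = −800 kJ, so reaction A has the more negative ΔH; |ΔH_A − ΔH_B| = 800 kJ.

Reaction A, by 800 kJ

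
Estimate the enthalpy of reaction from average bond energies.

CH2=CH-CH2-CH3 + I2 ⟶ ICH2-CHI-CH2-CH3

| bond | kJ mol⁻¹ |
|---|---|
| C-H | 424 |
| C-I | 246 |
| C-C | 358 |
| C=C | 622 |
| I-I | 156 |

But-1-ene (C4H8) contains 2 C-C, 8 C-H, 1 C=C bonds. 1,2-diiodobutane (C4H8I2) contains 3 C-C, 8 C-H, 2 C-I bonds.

Bonds broken (reactants):
  C-C: 2 × 358 = 716
  C-H: 8 × 424 = 3392
  C=C: 1 × 622 = 622
  I-I: 1 × 156 = 156
  Σ(broken) = 4886 kJ
Bonds formed (products):
  C-C: 3 × 358 = 1074
  C-H: 8 × 424 = 3392
  C-I: 2 × 246 = 492
  Σ(formed) = 4958 kJ
ΔH = Σ(broken) − Σ(formed) = 4886 − 4958 = −72 kJ

ΔH ≈ −72 kJ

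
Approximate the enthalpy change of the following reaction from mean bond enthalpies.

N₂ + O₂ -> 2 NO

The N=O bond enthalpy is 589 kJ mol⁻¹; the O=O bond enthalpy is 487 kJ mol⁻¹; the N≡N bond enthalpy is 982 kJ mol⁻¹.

ΔH ≈ +291 kJ

Bonds broken (reactants):
  N≡N: 1 × 982 = 982
  O=O: 1 × 487 = 487
  Σ(broken) = 1469 kJ
Bonds formed (products):
  N=O: 2 × 589 = 1178
  Σ(formed) = 1178 kJ
ΔH = Σ(broken) − Σ(formed) = 1469 − 1178 = +291 kJ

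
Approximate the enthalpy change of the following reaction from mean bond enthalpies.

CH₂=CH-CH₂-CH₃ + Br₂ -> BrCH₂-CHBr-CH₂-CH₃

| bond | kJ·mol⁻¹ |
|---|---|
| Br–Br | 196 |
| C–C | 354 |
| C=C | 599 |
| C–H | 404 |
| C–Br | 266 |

Bonds broken (reactants):
  Br–Br: 1 × 196 = 196
  C–C: 2 × 354 = 708
  C–H: 8 × 404 = 3232
  C=C: 1 × 599 = 599
  Σ(broken) = 4735 kJ
Bonds formed (products):
  C–Br: 2 × 266 = 532
  C–C: 3 × 354 = 1062
  C–H: 8 × 404 = 3232
  Σ(formed) = 4826 kJ
ΔH = Σ(broken) − Σ(formed) = 4735 − 4826 = −91 kJ

ΔH ≈ −91 kJ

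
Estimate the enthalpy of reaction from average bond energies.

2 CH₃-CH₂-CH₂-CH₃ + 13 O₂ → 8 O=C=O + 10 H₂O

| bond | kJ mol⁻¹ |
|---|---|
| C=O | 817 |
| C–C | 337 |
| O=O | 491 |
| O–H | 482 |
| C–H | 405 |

ΔH ≈ −6207 kJ

Bonds broken (reactants):
  C–C: 6 × 337 = 2022
  C–H: 20 × 405 = 8100
  O=O: 13 × 491 = 6383
  Σ(broken) = 16505 kJ
Bonds formed (products):
  C=O: 16 × 817 = 13072
  O–H: 20 × 482 = 9640
  Σ(formed) = 22712 kJ
ΔH = Σ(broken) − Σ(formed) = 16505 − 22712 = −6207 kJ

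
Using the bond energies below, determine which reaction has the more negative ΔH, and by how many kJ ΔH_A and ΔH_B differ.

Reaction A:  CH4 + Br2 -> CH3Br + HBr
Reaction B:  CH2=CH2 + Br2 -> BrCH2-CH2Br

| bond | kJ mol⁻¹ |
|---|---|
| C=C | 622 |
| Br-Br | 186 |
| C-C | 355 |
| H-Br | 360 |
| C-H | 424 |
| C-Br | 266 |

Reaction A:
  Bonds broken (reactants):
    Br-Br: 1 × 186 = 186
    C-H: 4 × 424 = 1696
    Σ(broken) = 1882 kJ
  Bonds formed (products):
    C-Br: 1 × 266 = 266
    C-H: 3 × 424 = 1272
    H-Br: 1 × 360 = 360
    Σ(formed) = 1898 kJ
  ΔH_A = 1882 − 1898 = −16 kJ
Reaction B:
  Bonds broken (reactants):
    Br-Br: 1 × 186 = 186
    C-H: 4 × 424 = 1696
    C=C: 1 × 622 = 622
    Σ(broken) = 2504 kJ
  Bonds formed (products):
    C-Br: 2 × 266 = 532
    C-C: 1 × 355 = 355
    C-H: 4 × 424 = 1696
    Σ(formed) = 2583 kJ
  ΔH_B = 2504 − 2583 = −79 kJ
ΔH_A − ΔH_B = +63 kJ, so reaction B has the more negative ΔH; |ΔH_A − ΔH_B| = 63 kJ.

Reaction B, by 63 kJ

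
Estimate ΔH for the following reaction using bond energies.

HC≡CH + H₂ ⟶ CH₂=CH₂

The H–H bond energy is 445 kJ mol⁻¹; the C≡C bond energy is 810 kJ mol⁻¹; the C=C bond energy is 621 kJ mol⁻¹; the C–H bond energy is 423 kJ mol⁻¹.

ΔH ≈ −212 kJ

Bonds broken (reactants):
  C≡C: 1 × 810 = 810
  C–H: 2 × 423 = 846
  H–H: 1 × 445 = 445
  Σ(broken) = 2101 kJ
Bonds formed (products):
  C–H: 4 × 423 = 1692
  C=C: 1 × 621 = 621
  Σ(formed) = 2313 kJ
ΔH = Σ(broken) − Σ(formed) = 2101 − 2313 = −212 kJ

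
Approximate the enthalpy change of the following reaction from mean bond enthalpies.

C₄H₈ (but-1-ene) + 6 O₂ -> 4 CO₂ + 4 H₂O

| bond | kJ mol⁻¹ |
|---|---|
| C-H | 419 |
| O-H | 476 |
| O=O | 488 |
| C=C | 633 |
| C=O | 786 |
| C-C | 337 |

ΔH ≈ −2509 kJ

Bonds broken (reactants):
  C-C: 2 × 337 = 674
  C-H: 8 × 419 = 3352
  C=C: 1 × 633 = 633
  O=O: 6 × 488 = 2928
  Σ(broken) = 7587 kJ
Bonds formed (products):
  C=O: 8 × 786 = 6288
  O-H: 8 × 476 = 3808
  Σ(formed) = 10096 kJ
ΔH = Σ(broken) − Σ(formed) = 7587 − 10096 = −2509 kJ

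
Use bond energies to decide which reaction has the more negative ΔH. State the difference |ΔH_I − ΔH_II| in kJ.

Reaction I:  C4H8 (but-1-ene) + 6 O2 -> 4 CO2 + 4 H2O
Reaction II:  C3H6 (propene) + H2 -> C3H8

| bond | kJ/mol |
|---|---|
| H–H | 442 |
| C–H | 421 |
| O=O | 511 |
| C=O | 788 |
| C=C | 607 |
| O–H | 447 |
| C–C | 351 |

Reaction I:
  Bonds broken (reactants):
    C–C: 2 × 351 = 702
    C–H: 8 × 421 = 3368
    C=C: 1 × 607 = 607
    O=O: 6 × 511 = 3066
    Σ(broken) = 7743 kJ
  Bonds formed (products):
    C=O: 8 × 788 = 6304
    O–H: 8 × 447 = 3576
    Σ(formed) = 9880 kJ
  ΔH_I = 7743 − 9880 = −2137 kJ
Reaction II:
  Bonds broken (reactants):
    C–C: 1 × 351 = 351
    C–H: 6 × 421 = 2526
    C=C: 1 × 607 = 607
    H–H: 1 × 442 = 442
    Σ(broken) = 3926 kJ
  Bonds formed (products):
    C–C: 2 × 351 = 702
    C–H: 8 × 421 = 3368
    Σ(formed) = 4070 kJ
  ΔH_II = 3926 − 4070 = −144 kJ
ΔH_I − ΔH_II = −1993 kJ, so reaction I has the more negative ΔH; |ΔH_I − ΔH_II| = 1993 kJ.

Reaction I, by 1993 kJ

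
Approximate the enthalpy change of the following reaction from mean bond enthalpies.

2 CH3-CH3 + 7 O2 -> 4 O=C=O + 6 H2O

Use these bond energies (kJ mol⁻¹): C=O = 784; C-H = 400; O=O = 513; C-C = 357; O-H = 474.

ΔH ≈ −2855 kJ

Bonds broken (reactants):
  C-C: 2 × 357 = 714
  C-H: 12 × 400 = 4800
  O=O: 7 × 513 = 3591
  Σ(broken) = 9105 kJ
Bonds formed (products):
  C=O: 8 × 784 = 6272
  O-H: 12 × 474 = 5688
  Σ(formed) = 11960 kJ
ΔH = Σ(broken) − Σ(formed) = 9105 − 11960 = −2855 kJ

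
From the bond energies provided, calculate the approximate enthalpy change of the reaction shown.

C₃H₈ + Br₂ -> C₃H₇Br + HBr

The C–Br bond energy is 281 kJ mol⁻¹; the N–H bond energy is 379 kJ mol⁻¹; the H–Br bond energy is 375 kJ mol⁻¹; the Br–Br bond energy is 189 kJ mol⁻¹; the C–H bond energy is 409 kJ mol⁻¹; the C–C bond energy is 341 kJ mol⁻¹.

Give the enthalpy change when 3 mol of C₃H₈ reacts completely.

Bonds broken (reactants):
  Br–Br: 1 × 189 = 189
  C–C: 2 × 341 = 682
  C–H: 8 × 409 = 3272
  Σ(broken) = 4143 kJ
Bonds formed (products):
  C–Br: 1 × 281 = 281
  C–C: 2 × 341 = 682
  C–H: 7 × 409 = 2863
  H–Br: 1 × 375 = 375
  Σ(formed) = 4201 kJ
ΔH = Σ(broken) − Σ(formed) = 4143 − 4201 = −58 kJ
For 3× the reaction as written: 3 × (−58) = −174 kJ

ΔH = −174 kJ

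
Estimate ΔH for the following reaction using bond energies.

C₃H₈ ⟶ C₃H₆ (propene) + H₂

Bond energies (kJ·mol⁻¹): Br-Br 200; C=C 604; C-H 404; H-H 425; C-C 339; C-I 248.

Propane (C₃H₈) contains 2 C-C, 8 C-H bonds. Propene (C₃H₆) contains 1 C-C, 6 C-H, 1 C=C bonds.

ΔH ≈ +118 kJ

Bonds broken (reactants):
  C-C: 2 × 339 = 678
  C-H: 8 × 404 = 3232
  Σ(broken) = 3910 kJ
Bonds formed (products):
  C-C: 1 × 339 = 339
  C-H: 6 × 404 = 2424
  C=C: 1 × 604 = 604
  H-H: 1 × 425 = 425
  Σ(formed) = 3792 kJ
ΔH = Σ(broken) − Σ(formed) = 3910 − 3792 = +118 kJ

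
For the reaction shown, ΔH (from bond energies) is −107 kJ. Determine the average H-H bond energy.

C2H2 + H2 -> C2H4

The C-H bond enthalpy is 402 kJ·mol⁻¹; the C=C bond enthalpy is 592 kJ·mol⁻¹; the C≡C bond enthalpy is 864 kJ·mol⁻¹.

D(H-H) ≈ 425 kJ/mol

Let D be the H-H bond energy.
Σ(broken) = 1×864 + 2×402 + 1×D = 1668 + D
Σ(formed) = 4×402 + 1×592 = 2200
ΔH = Σ(broken) − Σ(formed) = (1668 + D) − (2200) = −532 + D
Setting this equal to −107 kJ gives D = 425 kJ/mol.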